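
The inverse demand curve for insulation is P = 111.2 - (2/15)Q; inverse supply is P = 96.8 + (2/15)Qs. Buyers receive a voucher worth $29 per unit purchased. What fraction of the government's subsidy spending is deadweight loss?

DWL / government spending = 145/434

Pre-subsidy: 111.2 - (2/15)Q = 96.8 + (2/15)Q gives Q* = 54 and P* = 104.
With the rebate, buyers effectively pay Pb = Ps − 29, where Ps is the price sellers receive.
On the curves, Pb = 111.2 - (2/15)Q and Ps = 96.8 + (2/15)Q; the wedge Ps − Pb = 29 gives 96.8 + (2/15)Q − (111.2 - (2/15)Q) = 29, so Q' = 162.75.
Then Pb = 111.2 − (2/15)·162.75 = 89.5 and Ps = 96.8 + (2/15)·162.75 = 118.5.
ΔCS = ½(54 + 162.75)(104 − 89.5) = 1571.4375; ΔPS = ½(54 + 162.75)(118.5 − 104) = 1571.4375.
Government spending = 29 × 162.75 = 4719.75.
DWL = ½ × 29 × (162.75 − 54) = 1576.875; fraction = 1576.875 / 4719.75 = 145/434.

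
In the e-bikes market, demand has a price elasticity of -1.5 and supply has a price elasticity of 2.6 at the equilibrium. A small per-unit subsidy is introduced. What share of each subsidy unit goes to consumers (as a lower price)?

For a small subsidy around the equilibrium, the benefit split depends on the relative slopes, which at a point are proportional to the elasticities.
Buyer share = εs/(εs + |εd|) = 2.6/(2.6 + 1.5) = 26/41; seller share = |εd|/(εs + |εd|) = 15/41.

Consumer share = 26/41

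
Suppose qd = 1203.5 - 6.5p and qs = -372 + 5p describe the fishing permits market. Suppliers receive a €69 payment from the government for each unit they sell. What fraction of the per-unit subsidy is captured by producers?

Producer share = 13/23

Pre-subsidy: 1203.5 - 6.5p = -372 + 5p gives p* = 137, q* = 313.
With the subsidy, sellers receive ps = pb + 69 for each unit, where pb is the price buyers pay.
Supply in terms of pb becomes qs = -372 + 5(pb + 69) = -27 + 5pb. Setting this equal to demand: 1203.5 - 6.5pb = -27 + 5pb, so pb = 107.
Sellers receive ps = 107 + 69 = 176; q' = 1203.5 − 6.5·107 = 508.
Buyers' price falls by p* − pb = 137 − 107 = 30; sellers' price rises by ps − p* = 176 − 137 = 39.
So producers capture 39/69 = 13/23 of each unit of subsidy.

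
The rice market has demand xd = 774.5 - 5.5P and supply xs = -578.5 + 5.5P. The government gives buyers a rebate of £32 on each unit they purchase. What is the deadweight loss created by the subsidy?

Pre-subsidy: 774.5 - 5.5P = -578.5 + 5.5P gives P* = 123, x* = 98.
With the rebate, buyers effectively pay Pb = Ps − 32, where Ps is the price sellers receive.
Demand in terms of Ps becomes xd = 774.5 − 5.5(Ps − 32) = 950.5 - 5.5Ps. Setting this equal to supply: 950.5 - 5.5Ps = -578.5 + 5.5Ps, so Ps = 139.
Buyers pay Pb = 139 − 32 = 107; x' = -578.5 + 5.5·139 = 186.
The subsidy expands output by 186 − 98 = 88 past the efficient level; on those units the gap between marginal cost and willingness to pay runs from 0 up to 32.
DWL = ½ × 32 × 88 = 1408.

Deadweight loss = £1408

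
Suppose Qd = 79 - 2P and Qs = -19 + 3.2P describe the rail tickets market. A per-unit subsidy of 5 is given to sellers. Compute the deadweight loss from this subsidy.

Pre-subsidy: 79 - 2P = -19 + 3.2P gives P* = 245/13, Q* = 537/13.
With the subsidy, sellers receive Ps = Pb + 5 for each unit, where Pb is the price buyers pay.
Supply in terms of Pb becomes Qs = -19 + 3.2(Pb + 5) = -3 + 3.2Pb. Setting this equal to demand: 79 - 2Pb = -3 + 3.2Pb, so Pb = 205/13.
Sellers receive Ps = 205/13 + 5 = 270/13; Q' = 79 − 2·(205/13) = 617/13.
The subsidy expands output by 617/13 − 537/13 = 80/13 past the efficient level; on those units the gap between marginal cost and willingness to pay runs from 0 up to 5.
DWL = ½ × 5 × 80/13 = 200/13.

Deadweight loss = 200/13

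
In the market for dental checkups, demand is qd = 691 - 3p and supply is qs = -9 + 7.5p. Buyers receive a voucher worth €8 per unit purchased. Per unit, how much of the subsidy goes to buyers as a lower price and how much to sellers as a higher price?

Pre-subsidy: 691 - 3p = -9 + 7.5p gives p* = 200/3, q* = 491.
With the rebate, buyers effectively pay pb = ps − 8, where ps is the price sellers receive.
Demand in terms of ps becomes qd = 691 − 3(ps − 8) = 715 - 3ps. Setting this equal to supply: 715 - 3ps = -9 + 7.5ps, so ps = 1448/21.
Buyers pay pb = 1448/21 − 8 = 1280/21; q' = -9 + 7.5·(1448/21) = 3557/7.
Buyers' price falls by p* − pb = 200/3 − 1280/21 = 40/7; sellers' price rises by ps − p* = 1448/21 − 200/3 = 16/7.

Buyers gain 40/7 per unit; sellers gain 16/7 per unit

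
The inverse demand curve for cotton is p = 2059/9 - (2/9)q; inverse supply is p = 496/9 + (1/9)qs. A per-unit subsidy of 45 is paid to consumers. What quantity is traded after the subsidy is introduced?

Pre-subsidy: 2059/9 - (2/9)q = 496/9 + (1/9)q gives q* = 521 and p* = 113.
With the rebate, buyers effectively pay pb = ps − 45, where ps is the price sellers receive.
On the curves, pb = 2059/9 - (2/9)q and ps = 496/9 + (1/9)q; the wedge ps − pb = 45 gives 496/9 + (1/9)q − (2059/9 - (2/9)q) = 45, so q' = 656.
Then pb = 2059/9 − (2/9)·656 = 83 and ps = 496/9 + (1/9)·656 = 128.

q' = 656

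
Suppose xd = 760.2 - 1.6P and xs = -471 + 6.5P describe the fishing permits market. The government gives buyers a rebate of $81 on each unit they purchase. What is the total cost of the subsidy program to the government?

Pre-subsidy: 760.2 - 1.6P = -471 + 6.5P gives P* = 152, x* = 517.
With the rebate, buyers effectively pay Pb = Ps − 81, where Ps is the price sellers receive.
Demand in terms of Ps becomes xd = 760.2 − 1.6(Ps − 81) = 889.8 - 1.6Ps. Setting this equal to supply: 889.8 - 1.6Ps = -471 + 6.5Ps, so Ps = 168.
Buyers pay Pb = 168 − 81 = 87; x' = -471 + 6.5·168 = 621.
Government outlay = subsidy × quantity = 81 × 621 = 50301.

Government cost = $50301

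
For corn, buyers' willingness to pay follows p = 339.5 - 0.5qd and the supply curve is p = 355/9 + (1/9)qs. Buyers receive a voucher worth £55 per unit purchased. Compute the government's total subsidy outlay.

Government cost = £31955

Pre-subsidy: 339.5 - 0.5q = 355/9 + (1/9)q gives q* = 491 and p* = 94.
With the rebate, buyers effectively pay pb = ps − 55, where ps is the price sellers receive.
On the curves, pb = 339.5 - 0.5q and ps = 355/9 + (1/9)q; the wedge ps − pb = 55 gives 355/9 + (1/9)q − (339.5 - 0.5q) = 55, so q' = 581.
Then pb = 339.5 − 0.5·581 = 49 and ps = 355/9 + (1/9)·581 = 104.
Government outlay = subsidy × quantity = 55 × 581 = 31955.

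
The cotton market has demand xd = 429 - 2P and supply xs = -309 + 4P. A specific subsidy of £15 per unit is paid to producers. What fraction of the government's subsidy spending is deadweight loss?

DWL / government spending = 10/203

Pre-subsidy: 429 - 2P = -309 + 4P gives P* = 123, x* = 183.
With the subsidy, sellers receive Ps = Pb + 15 for each unit, where Pb is the price buyers pay.
Supply in terms of Pb becomes xs = -309 + 4(Pb + 15) = -249 + 4Pb. Setting this equal to demand: 429 - 2Pb = -249 + 4Pb, so Pb = 113.
Sellers receive Ps = 113 + 15 = 128; x' = 429 − 2·113 = 203.
ΔCS = ½(183 + 203)(123 − 113) = 1930; ΔPS = ½(183 + 203)(128 − 123) = 965.
Government spending = 15 × 203 = 3045.
DWL = ½ × 15 × (203 − 183) = 150; fraction = 150 / 3045 = 10/203.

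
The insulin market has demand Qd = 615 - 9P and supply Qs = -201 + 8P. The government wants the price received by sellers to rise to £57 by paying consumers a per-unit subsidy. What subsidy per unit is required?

Required subsidy s = £17 per unit

At a seller price of 57, quantity supplied is -201 + 8·57 = 255.
Buyers absorb 255 only when they pay Pb with 615 − 9·Pb = 255, i.e. Pb = 40.
s = Ps − Pb = 57 − 40 = 17.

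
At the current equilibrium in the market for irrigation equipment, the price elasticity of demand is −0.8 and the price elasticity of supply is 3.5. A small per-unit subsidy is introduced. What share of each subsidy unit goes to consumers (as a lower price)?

Consumer share = 35/43

For a small subsidy around the equilibrium, the benefit split depends on the relative slopes, which at a point are proportional to the elasticities.
Buyer share = εs/(εs + |εd|) = 3.5/(3.5 + 0.8) = 35/43; seller share = |εd|/(εs + |εd|) = 8/43.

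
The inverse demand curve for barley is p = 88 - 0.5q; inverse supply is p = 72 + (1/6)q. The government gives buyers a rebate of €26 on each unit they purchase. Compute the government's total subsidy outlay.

Pre-subsidy: 88 - 0.5q = 72 + (1/6)q gives q* = 24 and p* = 76.
With the rebate, buyers effectively pay pb = ps − 26, where ps is the price sellers receive.
On the curves, pb = 88 - 0.5q and ps = 72 + (1/6)q; the wedge ps − pb = 26 gives 72 + (1/6)q − (88 - 0.5q) = 26, so q' = 63.
Then pb = 88 − 0.5·63 = 56.5 and ps = 72 + (1/6)·63 = 82.5.
Government outlay = subsidy × quantity = 26 × 63 = 1638.

Government cost = €1638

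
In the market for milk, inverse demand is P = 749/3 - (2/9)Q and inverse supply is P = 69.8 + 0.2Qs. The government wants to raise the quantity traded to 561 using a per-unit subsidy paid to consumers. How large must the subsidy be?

At Q = 561, from the demand curve buyers pay Pb = 749/3 − (2/9)·561 = 125; from the supply curve sellers need Ps = 69.8 + 0.2·561 = 182.
The subsidy must fill the gap: s = Ps − Pb = 182 − 125 = 57.

Required subsidy s = 57 per unit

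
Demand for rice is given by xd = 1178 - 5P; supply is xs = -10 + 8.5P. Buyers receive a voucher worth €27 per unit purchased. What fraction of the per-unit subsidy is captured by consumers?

Consumer share = 17/27

Pre-subsidy: 1178 - 5P = -10 + 8.5P gives P* = 88, x* = 738.
With the rebate, buyers effectively pay Pb = Ps − 27, where Ps is the price sellers receive.
Demand in terms of Ps becomes xd = 1178 − 5(Ps − 27) = 1313 - 5Ps. Setting this equal to supply: 1313 - 5Ps = -10 + 8.5Ps, so Ps = 98.
Buyers pay Pb = 98 − 27 = 71; x' = -10 + 8.5·98 = 823.
Buyers' price falls by P* − Pb = 88 − 71 = 17; sellers' price rises by Ps − P* = 98 − 88 = 10.
So consumers capture 17/27 = 17/27 of each unit of subsidy.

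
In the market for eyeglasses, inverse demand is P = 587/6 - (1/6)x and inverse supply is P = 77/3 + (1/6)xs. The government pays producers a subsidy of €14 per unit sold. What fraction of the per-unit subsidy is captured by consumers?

Consumer share = 0.5

Pre-subsidy: 587/6 - (1/6)x = 77/3 + (1/6)x gives x* = 216.5 and P* = 61.75.
With the subsidy, sellers receive Ps = Pb + 14 for each unit, where Pb is the price buyers pay.
On the curves, Pb = 587/6 - (1/6)x and Ps = 77/3 + (1/6)x; the wedge Ps − Pb = 14 gives 77/3 + (1/6)x − (587/6 - (1/6)x) = 14, so x' = 258.5.
Then Pb = 587/6 − (1/6)·258.5 = 54.75 and Ps = 77/3 + (1/6)·258.5 = 68.75.
Buyers' price falls by P* − Pb = 61.75 − 54.75 = 7; sellers' price rises by Ps − P* = 68.75 − 61.75 = 7.
So consumers capture 7/14 = 0.5 of each unit of subsidy.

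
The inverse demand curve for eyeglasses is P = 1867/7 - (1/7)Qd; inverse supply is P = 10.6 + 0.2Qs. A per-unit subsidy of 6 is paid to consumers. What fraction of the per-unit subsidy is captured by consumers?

Pre-subsidy: 1867/7 - (1/7)Q = 10.6 + 0.2Q gives Q* = 747 and P* = 160.
With the rebate, buyers effectively pay Pb = Ps − 6, where Ps is the price sellers receive.
On the curves, Pb = 1867/7 - (1/7)Q and Ps = 10.6 + 0.2Q; the wedge Ps − Pb = 6 gives 10.6 + 0.2Q − (1867/7 - (1/7)Q) = 6, so Q' = 764.5.
Then Pb = 1867/7 − (1/7)·764.5 = 157.5 and Ps = 10.6 + 0.2·764.5 = 163.5.
Buyers' price falls by P* − Pb = 160 − 157.5 = 2.5; sellers' price rises by Ps − P* = 163.5 − 160 = 3.5.
So consumers capture 2.5/6 = 5/12 of each unit of subsidy.

Consumer share = 5/12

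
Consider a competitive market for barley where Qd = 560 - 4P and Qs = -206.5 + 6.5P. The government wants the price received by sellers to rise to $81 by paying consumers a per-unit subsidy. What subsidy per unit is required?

At a seller price of 81, quantity supplied is -206.5 + 6.5·81 = 320.
Buyers absorb 320 only when they pay Pb with 560 − 4·Pb = 320, i.e. Pb = 60.
s = Ps − Pb = 81 − 60 = 21.

Required subsidy s = $21 per unit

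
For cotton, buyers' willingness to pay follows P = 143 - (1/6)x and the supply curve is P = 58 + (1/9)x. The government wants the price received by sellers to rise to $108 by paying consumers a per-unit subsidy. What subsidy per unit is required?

At a seller price of 108, quantity supplied is -522 + 9·108 = 450.
Buyers absorb 450 only when they pay Pb = 143 − (1/6)·450 = 68.
s = Ps − Pb = 108 − 68 = 40.

Required subsidy s = $40 per unit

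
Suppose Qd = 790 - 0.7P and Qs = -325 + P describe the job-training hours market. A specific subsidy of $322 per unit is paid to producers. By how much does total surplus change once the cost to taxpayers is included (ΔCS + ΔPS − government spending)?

Pre-subsidy: 790 - 0.7P = -325 + P gives P* = 11150/17, Q* = 5625/17.
With the subsidy, sellers receive Ps = Pb + 322 for each unit, where Pb is the price buyers pay.
Supply in terms of Pb becomes Qs = -325 + 1(Pb + 322) = -3 + Pb. Setting this equal to demand: 790 - 0.7Pb = -3 + Pb, so Pb = 7930/17.
Sellers receive Ps = 7930/17 + 322 = 13404/17; Q' = 790 − 0.7·(7930/17) = 7879/17.
ΔCS = ½(5625/17 + 7879/17)(11150/17 − 7930/17) = 21741440/289; ΔPS = ½(5625/17 + 7879/17)(13404/17 − 11150/17) = 15219008/289.
Government spending = 322 × 7879/17 = 2537038/17.
Net change = 21741440/289 + 15219008/289 − 2537038/17 = -362894/17. The loss equals the DWL triangle ½·322·2254/17.

Net change in total surplus = -362894/17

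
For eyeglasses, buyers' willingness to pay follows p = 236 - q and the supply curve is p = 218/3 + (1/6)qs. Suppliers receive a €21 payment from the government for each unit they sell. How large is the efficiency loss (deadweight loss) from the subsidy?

Pre-subsidy: 236 - q = 218/3 + (1/6)q gives q* = 140 and p* = 96.
With the subsidy, sellers receive ps = pb + 21 for each unit, where pb is the price buyers pay.
On the curves, pb = 236 - q and ps = 218/3 + (1/6)q; the wedge ps − pb = 21 gives 218/3 + (1/6)q − (236 - q) = 21, so q' = 158.
Then pb = 236 − 1·158 = 78 and ps = 218/3 + (1/6)·158 = 99.
The subsidy expands output by 158 − 140 = 18 past the efficient level; on those units the gap between marginal cost and willingness to pay runs from 0 up to 21.
DWL = ½ × 21 × 18 = 189.

Deadweight loss = €189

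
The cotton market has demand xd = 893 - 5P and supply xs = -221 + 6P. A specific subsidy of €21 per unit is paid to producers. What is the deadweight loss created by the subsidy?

Pre-subsidy: 893 - 5P = -221 + 6P gives P* = 1114/11, x* = 4253/11.
With the subsidy, sellers receive Ps = Pb + 21 for each unit, where Pb is the price buyers pay.
Supply in terms of Pb becomes xs = -221 + 6(Pb + 21) = -95 + 6Pb. Setting this equal to demand: 893 - 5Pb = -95 + 6Pb, so Pb = 988/11.
Sellers receive Ps = 988/11 + 21 = 1219/11; x' = 893 − 5·(988/11) = 4883/11.
The subsidy expands output by 4883/11 − 4253/11 = 630/11 past the efficient level; on those units the gap between marginal cost and willingness to pay runs from 0 up to 21.
DWL = ½ × 21 × 630/11 = 6615/11.

Deadweight loss = 6615/11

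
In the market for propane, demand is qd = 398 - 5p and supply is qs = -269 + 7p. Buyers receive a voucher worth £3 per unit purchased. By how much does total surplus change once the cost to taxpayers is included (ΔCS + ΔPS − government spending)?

Pre-subsidy: 398 - 5p = -269 + 7p gives p* = 667/12, q* = 1441/12.
With the rebate, buyers effectively pay pb = ps − 3, where ps is the price sellers receive.
Demand in terms of ps becomes qd = 398 − 5(ps − 3) = 413 - 5ps. Setting this equal to supply: 413 - 5ps = -269 + 7ps, so ps = 341/6.
Buyers pay pb = 341/6 − 3 = 323/6; q' = -269 + 7·(341/6) = 773/6.
ΔCS = ½(1441/12 + 773/6)(667/12 − 323/6) = 20909/96; ΔPS = ½(1441/12 + 773/6)(341/6 − 667/12) = 14935/96.
Government spending = 3 × 773/6 = 386.5.
Net change = 20909/96 + 14935/96 − 386.5 = -13.125. The loss equals the DWL triangle ½·3·8.75.

Net change in total surplus = -£13.125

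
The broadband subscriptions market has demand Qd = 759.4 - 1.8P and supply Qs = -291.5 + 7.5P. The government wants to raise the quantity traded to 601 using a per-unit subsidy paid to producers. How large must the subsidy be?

At Q = 601, invert demand for the buyer price: Pb = (759.4 − 601)/1.8 = 88; invert supply for the seller price: Ps = (601 − (-291.5))/7.5 = 119.
The subsidy must fill the gap: s = Ps − Pb = 119 − 88 = 31.

Required subsidy s = 31 per unit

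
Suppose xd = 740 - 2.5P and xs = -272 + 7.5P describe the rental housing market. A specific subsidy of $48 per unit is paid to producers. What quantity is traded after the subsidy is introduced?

Pre-subsidy: 740 - 2.5P = -272 + 7.5P gives P* = 101.2, x* = 487.
With the subsidy, sellers receive Ps = Pb + 48 for each unit, where Pb is the price buyers pay.
Supply in terms of Pb becomes xs = -272 + 7.5(Pb + 48) = 88 + 7.5Pb. Setting this equal to demand: 740 - 2.5Pb = 88 + 7.5Pb, so Pb = 65.2.
Sellers receive Ps = 65.2 + 48 = 113.2; x' = 740 − 2.5·65.2 = 577.

x' = 577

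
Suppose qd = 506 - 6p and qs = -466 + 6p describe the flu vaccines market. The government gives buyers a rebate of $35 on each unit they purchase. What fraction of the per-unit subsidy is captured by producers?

Producer share = 0.5

Pre-subsidy: 506 - 6p = -466 + 6p gives p* = 81, q* = 20.
With the rebate, buyers effectively pay pb = ps − 35, where ps is the price sellers receive.
Demand in terms of ps becomes qd = 506 − 6(ps − 35) = 716 - 6ps. Setting this equal to supply: 716 - 6ps = -466 + 6ps, so ps = 98.5.
Buyers pay pb = 98.5 − 35 = 63.5; q' = -466 + 6·98.5 = 125.
Buyers' price falls by p* − pb = 81 − 63.5 = 17.5; sellers' price rises by ps − p* = 98.5 − 81 = 17.5.
So producers capture 17.5/35 = 0.5 of each unit of subsidy.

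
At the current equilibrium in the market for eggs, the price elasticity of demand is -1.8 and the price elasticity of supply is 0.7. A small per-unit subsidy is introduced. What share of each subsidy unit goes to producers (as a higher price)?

For a small subsidy around the equilibrium, the benefit split depends on the relative slopes, which at a point are proportional to the elasticities.
Buyer share = εs/(εs + |εd|) = 0.7/(0.7 + 1.8) = 0.28; seller share = |εd|/(εs + |εd|) = 0.72.
So producers capture 0.72 of the subsidy.

Producer share = 0.72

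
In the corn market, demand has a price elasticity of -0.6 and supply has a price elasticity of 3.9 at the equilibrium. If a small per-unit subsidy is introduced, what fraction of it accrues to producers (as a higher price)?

For a small subsidy around the equilibrium, the benefit split depends on the relative slopes, which at a point are proportional to the elasticities.
Buyer share = εs/(εs + |εd|) = 3.9/(3.9 + 0.6) = 13/15; seller share = |εd|/(εs + |εd|) = 2/15.
So producers capture 2/15 of the subsidy.

Producer share = 2/15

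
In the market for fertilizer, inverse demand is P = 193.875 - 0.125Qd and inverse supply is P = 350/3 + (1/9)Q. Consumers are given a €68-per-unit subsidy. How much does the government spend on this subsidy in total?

Pre-subsidy: 193.875 - 0.125Q = 350/3 + (1/9)Q gives Q* = 327 and P* = 153.
With the rebate, buyers effectively pay Pb = Ps − 68, where Ps is the price sellers receive.
On the curves, Pb = 193.875 - 0.125Q and Ps = 350/3 + (1/9)Q; the wedge Ps − Pb = 68 gives 350/3 + (1/9)Q − (193.875 - 0.125Q) = 68, so Q' = 615.
Then Pb = 193.875 − 0.125·615 = 117 and Ps = 350/3 + (1/9)·615 = 185.
Government outlay = subsidy × quantity = 68 × 615 = 41820.

Government cost = €41820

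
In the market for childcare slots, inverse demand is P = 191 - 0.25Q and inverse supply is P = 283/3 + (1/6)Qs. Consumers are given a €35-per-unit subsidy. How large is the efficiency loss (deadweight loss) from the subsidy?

Deadweight loss = €1470

Pre-subsidy: 191 - 0.25Q = 283/3 + (1/6)Q gives Q* = 232 and P* = 133.
With the rebate, buyers effectively pay Pb = Ps − 35, where Ps is the price sellers receive.
On the curves, Pb = 191 - 0.25Q and Ps = 283/3 + (1/6)Q; the wedge Ps − Pb = 35 gives 283/3 + (1/6)Q − (191 - 0.25Q) = 35, so Q' = 316.
Then Pb = 191 − 0.25·316 = 112 and Ps = 283/3 + (1/6)·316 = 147.
The subsidy expands output by 316 − 232 = 84 past the efficient level; on those units the gap between marginal cost and willingness to pay runs from 0 up to 35.
DWL = ½ × 35 × 84 = 1470.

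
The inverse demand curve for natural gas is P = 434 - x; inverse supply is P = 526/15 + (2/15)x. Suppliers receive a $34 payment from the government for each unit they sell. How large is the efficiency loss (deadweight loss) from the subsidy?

Pre-subsidy: 434 - x = 526/15 + (2/15)x gives x* = 352 and P* = 82.
With the subsidy, sellers receive Ps = Pb + 34 for each unit, where Pb is the price buyers pay.
On the curves, Pb = 434 - x and Ps = 526/15 + (2/15)x; the wedge Ps − Pb = 34 gives 526/15 + (2/15)x − (434 - x) = 34, so x' = 382.
Then Pb = 434 − 1·382 = 52 and Ps = 526/15 + (2/15)·382 = 86.
The subsidy expands output by 382 − 352 = 30 past the efficient level; on those units the gap between marginal cost and willingness to pay runs from 0 up to 34.
DWL = ½ × 34 × 30 = 510.

Deadweight loss = $510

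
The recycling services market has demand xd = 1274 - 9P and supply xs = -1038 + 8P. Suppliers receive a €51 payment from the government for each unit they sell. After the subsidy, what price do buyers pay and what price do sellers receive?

Pre-subsidy: 1274 - 9P = -1038 + 8P gives P* = 136, x* = 50.
With the subsidy, sellers receive Ps = Pb + 51 for each unit, where Pb is the price buyers pay.
Supply in terms of Pb becomes xs = -1038 + 8(Pb + 51) = -630 + 8Pb. Setting this equal to demand: 1274 - 9Pb = -630 + 8Pb, so Pb = 112.
Sellers receive Ps = 112 + 51 = 163; x' = 1274 − 9·112 = 266.

Buyers pay €112; sellers receive €163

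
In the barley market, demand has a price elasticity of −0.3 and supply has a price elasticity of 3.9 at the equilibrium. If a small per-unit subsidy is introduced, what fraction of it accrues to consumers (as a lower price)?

For a small subsidy around the equilibrium, the benefit split depends on the relative slopes, which at a point are proportional to the elasticities.
Buyer share = εs/(εs + |εd|) = 3.9/(3.9 + 0.3) = 13/14; seller share = |εd|/(εs + |εd|) = 1/14.

Consumer share = 13/14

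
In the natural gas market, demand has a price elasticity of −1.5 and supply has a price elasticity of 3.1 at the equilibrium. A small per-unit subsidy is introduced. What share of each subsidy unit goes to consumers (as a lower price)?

Consumer share = 31/46

For a small subsidy around the equilibrium, the benefit split depends on the relative slopes, which at a point are proportional to the elasticities.
Buyer share = εs/(εs + |εd|) = 3.1/(3.1 + 1.5) = 31/46; seller share = |εd|/(εs + |εd|) = 15/46.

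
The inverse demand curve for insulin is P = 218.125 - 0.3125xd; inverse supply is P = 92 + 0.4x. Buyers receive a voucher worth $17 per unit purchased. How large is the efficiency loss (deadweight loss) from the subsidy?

Pre-subsidy: 218.125 - 0.3125x = 92 + 0.4x gives x* = 10090/57 and P* = 9280/57.
With the rebate, buyers effectively pay Pb = Ps − 17, where Ps is the price sellers receive.
On the curves, Pb = 218.125 - 0.3125x and Ps = 92 + 0.4x; the wedge Ps − Pb = 17 gives 92 + 0.4x − (218.125 - 0.3125x) = 17, so x' = 11450/57.
Then Pb = 218.125 − 0.3125·(11450/57) = 8855/57 and Ps = 92 + 0.4·(11450/57) = 9824/57.
The subsidy expands output by 11450/57 − 10090/57 = 1360/57 past the efficient level; on those units the gap between marginal cost and willingness to pay runs from 0 up to 17.
DWL = ½ × 17 × 1360/57 = 11560/57.

Deadweight loss = 11560/57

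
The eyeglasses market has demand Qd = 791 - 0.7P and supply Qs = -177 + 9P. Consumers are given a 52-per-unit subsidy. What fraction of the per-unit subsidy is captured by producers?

Pre-subsidy: 791 - 0.7P = -177 + 9P gives P* = 9680/97, Q* = 69951/97.
With the rebate, buyers effectively pay Pb = Ps − 52, where Ps is the price sellers receive.
Demand in terms of Ps becomes Qd = 791 − 0.7(Ps − 52) = 827.4 - 0.7Ps. Setting this equal to supply: 827.4 - 0.7Ps = -177 + 9Ps, so Ps = 10044/97.
Buyers pay Pb = 10044/97 − 52 = 5000/97; Q' = -177 + 9·(10044/97) = 73227/97.
Buyers' price falls by P* − Pb = 9680/97 − 5000/97 = 4680/97; sellers' price rises by Ps − P* = 10044/97 − 9680/97 = 364/97.
So producers capture (364/97)/52 = 7/97 of each unit of subsidy.

Producer share = 7/97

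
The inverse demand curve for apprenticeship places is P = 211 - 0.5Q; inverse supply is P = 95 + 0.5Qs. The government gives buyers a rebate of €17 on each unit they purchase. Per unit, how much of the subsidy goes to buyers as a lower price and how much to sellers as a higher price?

Pre-subsidy: 211 - 0.5Q = 95 + 0.5Q gives Q* = 116 and P* = 153.
With the rebate, buyers effectively pay Pb = Ps − 17, where Ps is the price sellers receive.
On the curves, Pb = 211 - 0.5Q and Ps = 95 + 0.5Q; the wedge Ps − Pb = 17 gives 95 + 0.5Q − (211 - 0.5Q) = 17, so Q' = 133.
Then Pb = 211 − 0.5·133 = 144.5 and Ps = 95 + 0.5·133 = 161.5.
Buyers' price falls by P* − Pb = 153 − 144.5 = 8.5; sellers' price rises by Ps − P* = 161.5 − 153 = 8.5.

Buyers gain €8.5 per unit; sellers gain €8.5 per unit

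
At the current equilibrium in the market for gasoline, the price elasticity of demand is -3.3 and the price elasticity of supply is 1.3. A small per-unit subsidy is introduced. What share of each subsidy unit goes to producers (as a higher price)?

For a small subsidy around the equilibrium, the benefit split depends on the relative slopes, which at a point are proportional to the elasticities.
Buyer share = εs/(εs + |εd|) = 1.3/(1.3 + 3.3) = 13/46; seller share = |εd|/(εs + |εd|) = 33/46.
So producers capture 33/46 of the subsidy.

Producer share = 33/46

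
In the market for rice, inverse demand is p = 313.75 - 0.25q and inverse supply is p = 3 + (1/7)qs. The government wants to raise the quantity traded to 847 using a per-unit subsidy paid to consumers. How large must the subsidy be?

At q = 847, from the demand curve buyers pay pb = 313.75 − 0.25·847 = 102; from the supply curve sellers need ps = 3 + (1/7)·847 = 124.
The subsidy must fill the gap: s = ps − pb = 124 − 102 = 22.

Required subsidy s = 22 per unit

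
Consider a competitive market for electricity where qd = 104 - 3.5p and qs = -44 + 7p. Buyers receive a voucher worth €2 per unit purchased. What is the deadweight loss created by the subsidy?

Pre-subsidy: 104 - 3.5p = -44 + 7p gives p* = 296/21, q* = 164/3.
With the rebate, buyers effectively pay pb = ps − 2, where ps is the price sellers receive.
Demand in terms of ps becomes qd = 104 − 3.5(ps − 2) = 111 - 3.5ps. Setting this equal to supply: 111 - 3.5ps = -44 + 7ps, so ps = 310/21.
Buyers pay pb = 310/21 − 2 = 268/21; q' = -44 + 7·(310/21) = 178/3.
The subsidy expands output by 178/3 − 164/3 = 14/3 past the efficient level; on those units the gap between marginal cost and willingness to pay runs from 0 up to 2.
DWL = ½ × 2 × 14/3 = 14/3.

Deadweight loss = 14/3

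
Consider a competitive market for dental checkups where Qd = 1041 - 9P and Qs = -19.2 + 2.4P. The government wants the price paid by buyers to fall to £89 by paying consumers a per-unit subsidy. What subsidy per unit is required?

Required subsidy s = £19 per unit

At a buyer price of 89, quantity demanded is 1041 − 9·89 = 240.
Sellers supply 240 only when they receive Ps with -19.2 + 2.4·Ps = 240, i.e. Ps = 108.
s = Ps − Pb = 108 − 89 = 19.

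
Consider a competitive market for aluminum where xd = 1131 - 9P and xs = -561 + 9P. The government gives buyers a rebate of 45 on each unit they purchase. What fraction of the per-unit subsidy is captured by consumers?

Consumer share = 0.5

Pre-subsidy: 1131 - 9P = -561 + 9P gives P* = 94, x* = 285.
With the rebate, buyers effectively pay Pb = Ps − 45, where Ps is the price sellers receive.
Demand in terms of Ps becomes xd = 1131 − 9(Ps − 45) = 1536 - 9Ps. Setting this equal to supply: 1536 - 9Ps = -561 + 9Ps, so Ps = 116.5.
Buyers pay Pb = 116.5 − 45 = 71.5; x' = -561 + 9·116.5 = 487.5.
Buyers' price falls by P* − Pb = 94 − 71.5 = 22.5; sellers' price rises by Ps − P* = 116.5 − 94 = 22.5.
So consumers capture 22.5/45 = 0.5 of each unit of subsidy.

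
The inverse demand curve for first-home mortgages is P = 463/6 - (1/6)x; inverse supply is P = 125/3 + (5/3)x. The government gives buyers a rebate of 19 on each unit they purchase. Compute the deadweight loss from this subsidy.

Pre-subsidy: 463/6 - (1/6)x = 125/3 + (5/3)x gives x* = 213/11 and P* = 2440/33.
With the rebate, buyers effectively pay Pb = Ps − 19, where Ps is the price sellers receive.
On the curves, Pb = 463/6 - (1/6)x and Ps = 125/3 + (5/3)x; the wedge Ps − Pb = 19 gives 125/3 + (5/3)x − (463/6 - (1/6)x) = 19, so x' = 327/11.
Then Pb = 463/6 − (1/6)·(327/11) = 2383/33 and Ps = 125/3 + (5/3)·(327/11) = 3010/33.
The subsidy expands output by 327/11 − 213/11 = 114/11 past the efficient level; on those units the gap between marginal cost and willingness to pay runs from 0 up to 19.
DWL = ½ × 19 × 114/11 = 1083/11.

Deadweight loss = 1083/11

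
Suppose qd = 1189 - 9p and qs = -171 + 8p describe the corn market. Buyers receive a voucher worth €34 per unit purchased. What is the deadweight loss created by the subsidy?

Pre-subsidy: 1189 - 9p = -171 + 8p gives p* = 80, q* = 469.
With the rebate, buyers effectively pay pb = ps − 34, where ps is the price sellers receive.
Demand in terms of ps becomes qd = 1189 − 9(ps − 34) = 1495 - 9ps. Setting this equal to supply: 1495 - 9ps = -171 + 8ps, so ps = 98.
Buyers pay pb = 98 − 34 = 64; q' = -171 + 8·98 = 613.
The subsidy expands output by 613 − 469 = 144 past the efficient level; on those units the gap between marginal cost and willingness to pay runs from 0 up to 34.
DWL = ½ × 34 × 144 = 2448.

Deadweight loss = €2448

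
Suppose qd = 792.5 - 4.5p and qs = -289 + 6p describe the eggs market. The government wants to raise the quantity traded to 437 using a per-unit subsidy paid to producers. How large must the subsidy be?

Required subsidy s = 42 per unit

At q = 437, invert demand for the buyer price: pb = (792.5 − 437)/4.5 = 79; invert supply for the seller price: ps = (437 − (-289))/6 = 121.
The subsidy must fill the gap: s = ps − pb = 121 − 79 = 42.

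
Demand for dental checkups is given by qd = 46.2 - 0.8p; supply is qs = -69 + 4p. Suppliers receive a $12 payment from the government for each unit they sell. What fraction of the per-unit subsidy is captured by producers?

Pre-subsidy: 46.2 - 0.8p = -69 + 4p gives p* = 24, q* = 27.
With the subsidy, sellers receive ps = pb + 12 for each unit, where pb is the price buyers pay.
Supply in terms of pb becomes qs = -69 + 4(pb + 12) = -21 + 4pb. Setting this equal to demand: 46.2 - 0.8pb = -21 + 4pb, so pb = 14.
Sellers receive ps = 14 + 12 = 26; q' = 46.2 − 0.8·14 = 35.
Buyers' price falls by p* − pb = 24 − 14 = 10; sellers' price rises by ps − p* = 26 − 24 = 2.
So producers capture 2/12 = 1/6 of each unit of subsidy.

Producer share = 1/6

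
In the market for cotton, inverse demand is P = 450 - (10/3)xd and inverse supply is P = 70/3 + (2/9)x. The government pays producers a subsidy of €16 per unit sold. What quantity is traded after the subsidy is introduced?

x' = 124.5

Pre-subsidy: 450 - (10/3)x = 70/3 + (2/9)x gives x* = 120 and P* = 50.
With the subsidy, sellers receive Ps = Pb + 16 for each unit, where Pb is the price buyers pay.
On the curves, Pb = 450 - (10/3)x and Ps = 70/3 + (2/9)x; the wedge Ps − Pb = 16 gives 70/3 + (2/9)x − (450 - (10/3)x) = 16, so x' = 124.5.
Then Pb = 450 − (10/3)·124.5 = 35 and Ps = 70/3 + (2/9)·124.5 = 51.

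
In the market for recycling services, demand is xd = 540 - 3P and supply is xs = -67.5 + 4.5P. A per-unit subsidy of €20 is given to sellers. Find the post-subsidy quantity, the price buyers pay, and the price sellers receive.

Pre-subsidy: 540 - 3P = -67.5 + 4.5P gives P* = 81, x* = 297.
With the subsidy, sellers receive Ps = Pb + 20 for each unit, where Pb is the price buyers pay.
Supply in terms of Pb becomes xs = -67.5 + 4.5(Pb + 20) = 22.5 + 4.5Pb. Setting this equal to demand: 540 - 3Pb = 22.5 + 4.5Pb, so Pb = 69.
Sellers receive Ps = 69 + 20 = 89; x' = 540 − 3·69 = 333.

x' = 333; buyers pay €69; sellers receive €89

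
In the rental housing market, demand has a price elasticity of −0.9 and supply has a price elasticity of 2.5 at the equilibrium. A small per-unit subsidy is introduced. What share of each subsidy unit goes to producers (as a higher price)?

Producer share = 9/34

For a small subsidy around the equilibrium, the benefit split depends on the relative slopes, which at a point are proportional to the elasticities.
Buyer share = εs/(εs + |εd|) = 2.5/(2.5 + 0.9) = 25/34; seller share = |εd|/(εs + |εd|) = 9/34.
So producers capture 9/34 of the subsidy.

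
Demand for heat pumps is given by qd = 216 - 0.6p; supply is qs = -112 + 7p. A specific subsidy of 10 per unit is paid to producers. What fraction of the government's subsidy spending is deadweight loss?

Pre-subsidy: 216 - 0.6p = -112 + 7p gives p* = 820/19, q* = 3612/19.
With the subsidy, sellers receive ps = pb + 10 for each unit, where pb is the price buyers pay.
Supply in terms of pb becomes qs = -112 + 7(pb + 10) = -42 + 7pb. Setting this equal to demand: 216 - 0.6pb = -42 + 7pb, so pb = 645/19.
Sellers receive ps = 645/19 + 10 = 835/19; q' = 216 − 0.6·(645/19) = 3717/19.
ΔCS = ½(3612/19 + 3717/19)(820/19 − 645/19) = 1282575/722; ΔPS = ½(3612/19 + 3717/19)(835/19 − 820/19) = 109935/722.
Government spending = 10 × 3717/19 = 37170/19.
DWL = ½ × 10 × (3717/19 − 3612/19) = 525/19; fraction = (525/19) / (37170/19) = 5/354.

DWL / government spending = 5/354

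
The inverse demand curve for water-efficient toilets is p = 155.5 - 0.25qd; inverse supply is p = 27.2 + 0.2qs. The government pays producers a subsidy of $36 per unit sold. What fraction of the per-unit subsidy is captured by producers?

Producer share = 4/9

Pre-subsidy: 155.5 - 0.25q = 27.2 + 0.2q gives q* = 2566/9 and p* = 758/9.
With the subsidy, sellers receive ps = pb + 36 for each unit, where pb is the price buyers pay.
On the curves, pb = 155.5 - 0.25q and ps = 27.2 + 0.2q; the wedge ps − pb = 36 gives 27.2 + 0.2q − (155.5 - 0.25q) = 36, so q' = 3286/9.
Then pb = 155.5 − 0.25·(3286/9) = 578/9 and ps = 27.2 + 0.2·(3286/9) = 902/9.
Buyers' price falls by p* − pb = 758/9 − 578/9 = 20; sellers' price rises by ps − p* = 902/9 − 758/9 = 16.
So producers capture 16/36 = 4/9 of each unit of subsidy.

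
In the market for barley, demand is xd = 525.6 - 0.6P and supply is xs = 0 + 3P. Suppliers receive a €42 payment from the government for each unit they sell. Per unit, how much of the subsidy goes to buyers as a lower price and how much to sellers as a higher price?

Buyers gain €35 per unit; sellers gain €7 per unit

Pre-subsidy: 525.6 - 0.6P = 0 + 3P gives P* = 146, x* = 438.
With the subsidy, sellers receive Ps = Pb + 42 for each unit, where Pb is the price buyers pay.
Supply in terms of Pb becomes xs = 0 + 3(Pb + 42) = 126 + 3Pb. Setting this equal to demand: 525.6 - 0.6Pb = 126 + 3Pb, so Pb = 111.
Sellers receive Ps = 111 + 42 = 153; x' = 525.6 − 0.6·111 = 459.
Buyers' price falls by P* − Pb = 146 − 111 = 35; sellers' price rises by Ps − P* = 153 − 146 = 7.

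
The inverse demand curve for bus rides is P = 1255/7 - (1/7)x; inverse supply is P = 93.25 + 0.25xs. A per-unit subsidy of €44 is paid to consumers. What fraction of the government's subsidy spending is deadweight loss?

Pre-subsidy: 1255/7 - (1/7)x = 93.25 + 0.25x gives x* = 219 and P* = 148.
With the rebate, buyers effectively pay Pb = Ps − 44, where Ps is the price sellers receive.
On the curves, Pb = 1255/7 - (1/7)x and Ps = 93.25 + 0.25x; the wedge Ps − Pb = 44 gives 93.25 + 0.25x − (1255/7 - (1/7)x) = 44, so x' = 331.
Then Pb = 1255/7 − (1/7)·331 = 132 and Ps = 93.25 + 0.25·331 = 176.
ΔCS = ½(219 + 331)(148 − 132) = 4400; ΔPS = ½(219 + 331)(176 − 148) = 7700.
Government spending = 44 × 331 = 14564.
DWL = ½ × 44 × (331 − 219) = 2464; fraction = 2464 / 14564 = 56/331.

DWL / government spending = 56/331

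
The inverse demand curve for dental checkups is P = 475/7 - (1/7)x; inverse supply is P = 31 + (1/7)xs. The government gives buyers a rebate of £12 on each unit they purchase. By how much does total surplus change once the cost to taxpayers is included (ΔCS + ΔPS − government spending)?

Net change in total surplus = -£252

Pre-subsidy: 475/7 - (1/7)x = 31 + (1/7)x gives x* = 129 and P* = 346/7.
With the rebate, buyers effectively pay Pb = Ps − 12, where Ps is the price sellers receive.
On the curves, Pb = 475/7 - (1/7)x and Ps = 31 + (1/7)x; the wedge Ps − Pb = 12 gives 31 + (1/7)x − (475/7 - (1/7)x) = 12, so x' = 171.
Then Pb = 475/7 − (1/7)·171 = 304/7 and Ps = 31 + (1/7)·171 = 388/7.
ΔCS = ½(129 + 171)(346/7 − 304/7) = 900; ΔPS = ½(129 + 171)(388/7 − 346/7) = 900.
Government spending = 12 × 171 = 2052.
Net change = 900 + 900 − 2052 = -252. The loss equals the DWL triangle ½·12·42.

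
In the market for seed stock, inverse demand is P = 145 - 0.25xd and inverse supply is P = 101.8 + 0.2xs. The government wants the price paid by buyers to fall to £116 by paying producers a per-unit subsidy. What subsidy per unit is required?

Required subsidy s = £9 per unit

At a buyer price of 116, quantity demanded is 580 − 4·116 = 116.
Sellers supply 116 only when they receive Ps = 101.8 + 0.2·116 = 125.
s = Ps − Pb = 125 − 116 = 9.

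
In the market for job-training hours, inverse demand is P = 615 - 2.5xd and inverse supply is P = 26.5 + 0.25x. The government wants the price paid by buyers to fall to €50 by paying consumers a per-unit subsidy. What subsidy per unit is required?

At a buyer price of 50, quantity demanded is 246 − 0.4·50 = 226.
Sellers supply 226 only when they receive Ps = 26.5 + 0.25·226 = 83.
s = Ps − Pb = 83 − 50 = 33.

Required subsidy s = €33 per unit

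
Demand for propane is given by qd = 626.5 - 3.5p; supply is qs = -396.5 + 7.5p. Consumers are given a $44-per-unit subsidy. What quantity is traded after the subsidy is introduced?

q' = 406

Pre-subsidy: 626.5 - 3.5p = -396.5 + 7.5p gives p* = 93, q* = 301.
With the rebate, buyers effectively pay pb = ps − 44, where ps is the price sellers receive.
Demand in terms of ps becomes qd = 626.5 − 3.5(ps − 44) = 780.5 - 3.5ps. Setting this equal to supply: 780.5 - 3.5ps = -396.5 + 7.5ps, so ps = 107.
Buyers pay pb = 107 − 44 = 63; q' = -396.5 + 7.5·107 = 406.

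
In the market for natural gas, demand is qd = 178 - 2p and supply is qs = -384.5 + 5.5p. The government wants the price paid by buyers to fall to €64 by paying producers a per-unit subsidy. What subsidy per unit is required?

At a buyer price of 64, quantity demanded is 178 − 2·64 = 50.
Sellers supply 50 only when they receive ps with -384.5 + 5.5·ps = 50, i.e. ps = 79.
s = ps − pb = 79 − 64 = 15.

Required subsidy s = €15 per unit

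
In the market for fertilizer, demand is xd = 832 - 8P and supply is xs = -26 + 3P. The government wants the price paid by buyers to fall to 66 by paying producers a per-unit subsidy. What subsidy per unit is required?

Required subsidy s = 44 per unit

At a buyer price of 66, quantity demanded is 832 − 8·66 = 304.
Sellers supply 304 only when they receive Ps with -26 + 3·Ps = 304, i.e. Ps = 110.
s = Ps − Pb = 110 − 66 = 44.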